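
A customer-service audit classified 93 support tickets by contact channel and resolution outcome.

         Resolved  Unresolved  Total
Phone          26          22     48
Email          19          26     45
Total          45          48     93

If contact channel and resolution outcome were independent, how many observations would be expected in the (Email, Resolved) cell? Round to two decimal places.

Row total (Email) = 45; column total (Resolved) = 45; grand total N = 93.
Expected count = (row total × column total) / N = 45 × 45 / 93 = 21.77.

21.77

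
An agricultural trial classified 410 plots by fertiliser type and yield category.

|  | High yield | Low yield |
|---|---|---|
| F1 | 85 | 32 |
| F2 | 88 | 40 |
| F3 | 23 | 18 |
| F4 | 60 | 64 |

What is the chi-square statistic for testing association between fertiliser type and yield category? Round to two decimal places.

Row totals: 117, 128, 41, 124. Column totals: 256, 154. Grand total N = 410.
Expected counts (row total × column total / N):
  F1, High yield: 117×256/410 = 73.054
  F1, Low yield: 117×154/410 = 43.946
  F2, High yield: 128×256/410 = 79.922
  F2, Low yield: 128×154/410 = 48.078
  F3, High yield: 41×256/410 = 25.600
  F3, Low yield: 41×154/410 = 15.400
  F4, High yield: 124×256/410 = 77.424
  F4, Low yield: 124×154/410 = 46.576
Contributions (O − E)²/E:
  (85 − 73.054)²/73.054 = 1.9534
  (32 − 43.946)²/43.946 = 3.2473
  (88 − 79.922)²/79.922 = 0.8165
  (40 − 48.078)²/48.078 = 1.3573
  (23 − 25.600)²/25.600 = 0.2641
  (18 − 15.400)²/15.400 = 0.4390
  (60 − 77.424)²/77.424 = 3.9212
  (64 − 46.576)²/46.576 = 6.5183
χ² = 1.9534 + 3.2473 + 0.8165 + 1.3573 + 0.2641 + 0.4390 + 3.9212 + 6.5183 = 18.52

18.52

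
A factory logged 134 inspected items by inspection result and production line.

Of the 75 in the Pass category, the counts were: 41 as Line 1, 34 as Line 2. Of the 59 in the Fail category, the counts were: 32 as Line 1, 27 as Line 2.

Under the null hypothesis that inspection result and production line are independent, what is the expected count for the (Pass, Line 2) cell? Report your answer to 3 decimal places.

34.142

Row total (Pass) = 75; column total (Line 2) = 61; grand total N = 134.
Expected count = (row total × column total) / N = 75 × 61 / 134 = 34.142.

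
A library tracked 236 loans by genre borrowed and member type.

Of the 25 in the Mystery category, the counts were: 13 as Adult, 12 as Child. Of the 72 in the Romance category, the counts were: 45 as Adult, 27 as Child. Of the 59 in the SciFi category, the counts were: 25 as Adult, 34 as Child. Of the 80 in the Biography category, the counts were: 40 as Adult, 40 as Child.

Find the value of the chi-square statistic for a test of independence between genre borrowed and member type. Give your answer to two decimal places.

Row totals: 25, 72, 59, 80. Column totals: 123, 113. Grand total N = 236.
Expected counts (row total × column total / N):
  Mystery, Adult: 25×123/236 = 13.0297
  Mystery, Child: 25×113/236 = 11.9703
  Romance, Adult: 72×123/236 = 37.5254
  Romance, Child: 72×113/236 = 34.4746
  SciFi, Adult: 59×123/236 = 30.7500
  SciFi, Child: 59×113/236 = 28.2500
  Biography, Adult: 80×123/236 = 41.6949
  Biography, Child: 80×113/236 = 38.3051
Contributions (O − E)²/E:
  (13 − 13.0297)²/13.0297 = 0.0001
  (12 − 11.9703)²/11.9703 = 0.0001
  (45 − 37.5254)²/37.5254 = 1.4888
  (27 − 34.4746)²/34.4746 = 1.6206
  (25 − 30.7500)²/30.7500 = 1.0752
  (34 − 28.2500)²/28.2500 = 1.1704
  (40 − 41.6949)²/41.6949 = 0.0689
  (40 − 38.3051)²/38.3051 = 0.0750
χ² = 0.0001 + 0.0001 + 1.4888 + 1.6206 + 1.0752 + 1.1704 + 0.0689 + 0.0750 = 5.50

5.50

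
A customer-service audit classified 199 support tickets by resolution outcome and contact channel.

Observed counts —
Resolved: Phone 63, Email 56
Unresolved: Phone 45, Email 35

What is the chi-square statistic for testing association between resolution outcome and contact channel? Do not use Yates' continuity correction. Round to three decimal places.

Row totals: 119, 80. Column totals: 108, 91. Grand total N = 199.
Expected counts (row total × column total / N):
  Resolved, Phone: 119×108/199 = 64.5829
  Resolved, Email: 119×91/199 = 54.4171
  Unresolved, Phone: 80×108/199 = 43.4171
  Unresolved, Email: 80×91/199 = 36.5829
Contributions (O − E)²/E:
  (63 − 64.5829)²/64.5829 = 0.0388
  (56 − 54.4171)²/54.4171 = 0.0460
  (45 − 43.4171)²/43.4171 = 0.0577
  (35 − 36.5829)²/36.5829 = 0.0685
χ² = 0.0388 + 0.0460 + 0.0577 + 0.0685 = 0.211

0.211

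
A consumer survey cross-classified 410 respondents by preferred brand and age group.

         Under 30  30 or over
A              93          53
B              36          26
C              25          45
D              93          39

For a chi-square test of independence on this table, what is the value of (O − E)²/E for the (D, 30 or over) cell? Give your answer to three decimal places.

3.462

Row total (D) = 132; column total (30 or over) = 163; N = 410.
Expected count E = 132 × 163 / 410 = 52.4780.
Contribution = (O − E)²/E = (39 − 52.4780)² / 52.4780 = 3.462.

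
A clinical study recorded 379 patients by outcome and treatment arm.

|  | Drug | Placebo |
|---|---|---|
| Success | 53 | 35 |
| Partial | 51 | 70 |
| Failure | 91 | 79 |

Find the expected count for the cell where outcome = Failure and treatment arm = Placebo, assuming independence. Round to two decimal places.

Row total (Failure) = 170; column total (Placebo) = 184; grand total N = 379.
Expected count = (row total × column total) / N = 170 × 184 / 379 = 82.53.

82.53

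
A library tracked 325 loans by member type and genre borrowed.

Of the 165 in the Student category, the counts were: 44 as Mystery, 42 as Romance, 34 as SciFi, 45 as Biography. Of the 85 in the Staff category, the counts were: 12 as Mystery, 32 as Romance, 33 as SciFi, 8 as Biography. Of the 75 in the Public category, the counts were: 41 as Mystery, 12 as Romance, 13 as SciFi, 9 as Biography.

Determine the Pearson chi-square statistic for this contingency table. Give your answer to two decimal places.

51.87

Row totals: 165, 85, 75. Column totals: 97, 86, 80, 62. Grand total N = 325.
Expected counts (row total × column total / N):
  Student, Mystery: 165×97/325 = 49.246
  Student, Romance: 165×86/325 = 43.662
  Student, SciFi: 165×80/325 = 40.615
  Student, Biography: 165×62/325 = 31.477
  Staff, Mystery: 85×97/325 = 25.369
  Staff, Romance: 85×86/325 = 22.492
  Staff, SciFi: 85×80/325 = 20.923
  Staff, Biography: 85×62/325 = 16.215
  Public, Mystery: 75×97/325 = 22.385
  Public, Romance: 75×86/325 = 19.846
  Public, SciFi: 75×80/325 = 18.462
  Public, Biography: 75×62/325 = 14.308
Contributions (O − E)²/E:
  (44 − 49.246)²/49.246 = 0.5588
  (42 − 43.662)²/43.662 = 0.0633
  (34 − 40.615)²/40.615 = 1.0774
  (45 − 31.477)²/31.477 = 5.8097
  (12 − 25.369)²/25.369 = 7.0452
  (32 − 22.492)²/22.492 = 4.0193
  (33 − 20.923)²/20.923 = 6.9710
  (8 − 16.215)²/16.215 = 4.1620
  (41 − 22.385)²/22.385 = 15.4799
  (12 − 19.846)²/19.846 = 3.1019
  (13 − 18.462)²/18.462 = 1.6159
  (9 − 14.308)²/14.308 = 1.9692
χ² = 0.5588 + 0.0633 + 1.0774 + 5.8097 + 7.0452 + 4.0193 + 6.9710 + 4.1620 + 15.4799 + 3.1019 + 1.6159 + 1.9692 = 51.87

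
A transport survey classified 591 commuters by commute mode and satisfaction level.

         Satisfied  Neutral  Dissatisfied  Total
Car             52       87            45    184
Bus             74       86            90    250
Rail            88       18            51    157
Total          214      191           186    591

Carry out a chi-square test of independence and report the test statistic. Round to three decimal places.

Grand total N = 591.
Expected counts (row total × column total / N):
  Car, Satisfied: 184×214/591 = 66.62606
  Car, Neutral: 184×191/591 = 59.46531
  Car, Dissatisfied: 184×186/591 = 57.90863
  Bus, Satisfied: 250×214/591 = 90.52453
  Bus, Neutral: 250×191/591 = 80.79526
  Bus, Dissatisfied: 250×186/591 = 78.68020
  Rail, Satisfied: 157×214/591 = 56.84941
  Rail, Neutral: 157×191/591 = 50.73942
  Rail, Dissatisfied: 157×186/591 = 49.41117
Contributions (O − E)²/E:
  (52 − 66.62606)²/66.62606 = 3.2108
  (87 − 59.46531)²/59.46531 = 12.7496
  (45 − 57.90863)²/57.90863 = 2.8775
  (74 − 90.52453)²/90.52453 = 3.0164
  (86 − 80.79526)²/80.79526 = 0.3353
  (90 − 78.68020)²/78.68020 = 1.6286
  (88 − 56.84941)²/56.84941 = 17.0689
  (18 − 50.73942)²/50.73942 = 21.1250
  (51 − 49.41117)²/49.41117 = 0.0511
χ² = 3.2108 + 12.7496 + 2.8775 + 3.0164 + 0.3353 + 1.6286 + 17.0689 + 21.1250 + 0.0511 = 62.063

62.063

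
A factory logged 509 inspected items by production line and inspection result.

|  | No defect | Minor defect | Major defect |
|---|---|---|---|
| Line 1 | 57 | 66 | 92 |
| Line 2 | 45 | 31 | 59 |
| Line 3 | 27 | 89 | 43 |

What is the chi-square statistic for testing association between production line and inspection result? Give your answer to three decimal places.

40.609

Row totals: 215, 135, 159. Column totals: 129, 186, 194. Grand total N = 509.
Expected counts (row total × column total / N):
  Line 1, No defect: 215×129/509 = 54.48919
  Line 1, Minor defect: 215×186/509 = 78.56582
  Line 1, Major defect: 215×194/509 = 81.94499
  Line 2, No defect: 135×129/509 = 34.21415
  Line 2, Minor defect: 135×186/509 = 49.33202
  Line 2, Major defect: 135×194/509 = 51.45383
  Line 3, No defect: 159×129/509 = 40.29666
  Line 3, Minor defect: 159×186/509 = 58.10216
  Line 3, Major defect: 159×194/509 = 60.60118
Contributions (O − E)²/E:
  (57 − 54.48919)²/54.48919 = 0.1157
  (66 − 78.56582)²/78.56582 = 2.0098
  (92 − 81.94499)²/81.94499 = 1.2338
  (45 − 34.21415)²/34.21415 = 3.4002
  (31 − 49.33202)²/49.33202 = 6.8123
  (59 − 51.45383)²/51.45383 = 1.1067
  (27 − 40.29666)²/40.29666 = 4.3875
  (89 − 58.10216)²/58.10216 = 16.4310
  (43 − 60.60118)²/60.60118 = 5.1121
χ² = 0.1157 + 2.0098 + 1.2338 + 3.4002 + 6.8123 + 1.1067 + 4.3875 + 16.4310 + 5.1121 = 40.609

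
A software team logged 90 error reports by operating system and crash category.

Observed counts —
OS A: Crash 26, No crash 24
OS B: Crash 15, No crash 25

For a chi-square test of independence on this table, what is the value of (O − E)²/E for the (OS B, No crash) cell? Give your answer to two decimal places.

Row total (OS B) = 40; column total (No crash) = 49; N = 90.
Expected count E = 40 × 49 / 90 = 21.778.
Contribution = (O − E)²/E = (25 − 21.778)² / 21.778 = 0.48.

0.48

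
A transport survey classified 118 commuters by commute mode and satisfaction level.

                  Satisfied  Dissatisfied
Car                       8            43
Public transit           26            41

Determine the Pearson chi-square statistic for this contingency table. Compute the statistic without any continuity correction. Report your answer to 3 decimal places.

7.546

Row totals: 51, 67. Column totals: 34, 84. Grand total N = 118.
Expected counts (row total × column total / N):
  Car, Satisfied: 51×34/118 = 14.6949
  Car, Dissatisfied: 51×84/118 = 36.3051
  Public transit, Satisfied: 67×34/118 = 19.3051
  Public transit, Dissatisfied: 67×84/118 = 47.6949
Contributions (O − E)²/E:
  (8 − 14.6949)²/14.6949 = 3.0502
  (43 − 36.3051)²/36.3051 = 1.2346
  (26 − 19.3051)²/19.3051 = 2.3218
  (41 − 47.6949)²/47.6949 = 0.9398
χ² = 3.0502 + 1.2346 + 2.3218 + 0.9398 = 7.546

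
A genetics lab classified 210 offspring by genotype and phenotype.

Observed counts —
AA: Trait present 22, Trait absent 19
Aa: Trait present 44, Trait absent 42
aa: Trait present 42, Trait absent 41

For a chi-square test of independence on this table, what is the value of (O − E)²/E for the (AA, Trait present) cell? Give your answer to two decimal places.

Row total (AA) = 41; column total (Trait present) = 108; N = 210.
Expected count E = 41 × 108 / 210 = 21.086.
Contribution = (O − E)²/E = (22 − 21.086)² / 21.086 = 0.04.

0.04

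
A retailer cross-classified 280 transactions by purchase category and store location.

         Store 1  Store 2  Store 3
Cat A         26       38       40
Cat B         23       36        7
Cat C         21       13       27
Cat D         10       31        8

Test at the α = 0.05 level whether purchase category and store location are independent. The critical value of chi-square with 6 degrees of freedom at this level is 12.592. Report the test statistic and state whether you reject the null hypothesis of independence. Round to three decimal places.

36.238; reject H₀

Row totals: 104, 66, 61, 49. Column totals: 80, 118, 82. Grand total N = 280.
Expected counts (row total × column total / N):
  Cat A, Store 1: 104×80/280 = 29.7143
  Cat A, Store 2: 104×118/280 = 43.8286
  Cat A, Store 3: 104×82/280 = 30.4571
  Cat B, Store 1: 66×80/280 = 18.8571
  Cat B, Store 2: 66×118/280 = 27.8143
  Cat B, Store 3: 66×82/280 = 19.3286
  Cat C, Store 1: 61×80/280 = 17.4286
  Cat C, Store 2: 61×118/280 = 25.7071
  Cat C, Store 3: 61×82/280 = 17.8643
  Cat D, Store 1: 49×80/280 = 14.0000
  Cat D, Store 2: 49×118/280 = 20.6500
  Cat D, Store 3: 49×82/280 = 14.3500
Contributions (O − E)²/E:
  (26 − 29.7143)²/29.7143 = 0.4643
  (38 − 43.8286)²/43.8286 = 0.7751
  (40 − 30.4571)²/30.4571 = 2.9900
  (23 − 18.8571)²/18.8571 = 0.9102
  (36 − 27.8143)²/27.8143 = 2.4090
  (7 − 19.3286)²/19.3286 = 7.8637
  (21 − 17.4286)²/17.4286 = 0.7318
  (13 − 25.7071)²/25.7071 = 6.2812
  (27 − 17.8643)²/17.8643 = 4.6719
  (10 − 14.0000)²/14.0000 = 1.1429
  (31 − 20.6500)²/20.6500 = 5.1875
  (8 − 14.3500)²/14.3500 = 2.8099
χ² = 0.4643 + 0.7751 + 2.9900 + 0.9102 + 2.4090 + 7.8637 + 0.7318 + 6.2812 + 4.6719 + 1.1429 + 5.1875 + 2.8099 = 36.238
df = (4−1)(3−1) = 6. Since 36.238 > 12.592, reject the null hypothesis of independence at α = 0.05.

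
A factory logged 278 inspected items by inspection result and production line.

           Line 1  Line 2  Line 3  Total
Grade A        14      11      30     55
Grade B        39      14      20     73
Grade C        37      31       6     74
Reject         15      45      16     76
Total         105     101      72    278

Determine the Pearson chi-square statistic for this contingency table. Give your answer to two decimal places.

65.17

Grand total N = 278.
Expected counts (row total × column total / N):
  Grade A, Line 1: 55×105/278 = 20.773
  Grade A, Line 2: 55×101/278 = 19.982
  Grade A, Line 3: 55×72/278 = 14.245
  Grade B, Line 1: 73×105/278 = 27.572
  Grade B, Line 2: 73×101/278 = 26.522
  Grade B, Line 3: 73×72/278 = 18.906
  Grade C, Line 1: 74×105/278 = 27.950
  Grade C, Line 2: 74×101/278 = 26.885
  Grade C, Line 3: 74×72/278 = 19.165
  Reject, Line 1: 76×105/278 = 28.705
  Reject, Line 2: 76×101/278 = 27.612
  Reject, Line 3: 76×72/278 = 19.683
Contributions (O − E)²/E:
  (14 − 20.773)²/20.773 = 2.2083
  (11 − 19.982)²/19.982 = 4.0374
  (30 − 14.245)²/14.245 = 17.4251
  (39 − 27.572)²/27.572 = 4.7367
  (14 − 26.522)²/26.522 = 5.9121
  (20 − 18.906)²/18.906 = 0.0633
  (37 − 27.950)²/27.950 = 2.9303
  (31 − 26.885)²/26.885 = 0.6298
  (6 − 19.165)²/19.165 = 9.0434
  (15 − 28.705)²/28.705 = 6.5434
  (45 − 27.612)²/27.612 = 10.9497
  (16 − 19.683)²/19.683 = 0.6891
χ² = 2.2083 + 4.0374 + 17.4251 + 4.7367 + 5.9121 + 0.0633 + 2.9303 + 0.6298 + 9.0434 + 6.5434 + 10.9497 + 0.6891 = 65.17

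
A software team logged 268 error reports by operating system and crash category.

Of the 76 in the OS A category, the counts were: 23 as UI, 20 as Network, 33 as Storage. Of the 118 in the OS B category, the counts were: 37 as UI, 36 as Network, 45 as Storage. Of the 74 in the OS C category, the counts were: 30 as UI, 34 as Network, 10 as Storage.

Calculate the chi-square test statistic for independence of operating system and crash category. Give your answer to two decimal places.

Row totals: 76, 118, 74. Column totals: 90, 90, 88. Grand total N = 268.
Expected counts (row total × column total / N):
  OS A, UI: 76×90/268 = 25.522
  OS A, Network: 76×90/268 = 25.522
  OS A, Storage: 76×88/268 = 24.955
  OS B, UI: 118×90/268 = 39.627
  OS B, Network: 118×90/268 = 39.627
  OS B, Storage: 118×88/268 = 38.746
  OS C, UI: 74×90/268 = 24.851
  OS C, Network: 74×90/268 = 24.851
  OS C, Storage: 74×88/268 = 24.299
Contributions (O − E)²/E:
  (23 − 25.522)²/25.522 = 0.2492
  (20 − 25.522)²/25.522 = 1.1948
  (33 − 24.955)²/24.955 = 2.5935
  (37 − 39.627)²/39.627 = 0.1742
  (36 − 39.627)²/39.627 = 0.3320
  (45 − 38.746)²/38.746 = 1.0095
  (30 − 24.851)²/24.851 = 1.0668
  (34 − 24.851)²/24.851 = 3.3682
  (10 − 24.299)²/24.299 = 8.4144
χ² = 0.2492 + 1.1948 + 2.5935 + 0.1742 + 0.3320 + 1.0095 + 1.0668 + 3.3682 + 8.4144 = 18.40

18.40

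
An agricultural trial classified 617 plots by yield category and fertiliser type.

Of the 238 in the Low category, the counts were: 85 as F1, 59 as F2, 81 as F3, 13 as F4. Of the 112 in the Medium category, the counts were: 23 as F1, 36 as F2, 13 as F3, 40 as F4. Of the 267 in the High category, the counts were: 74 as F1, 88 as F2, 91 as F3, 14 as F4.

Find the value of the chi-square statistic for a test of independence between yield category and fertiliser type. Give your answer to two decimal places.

Row totals: 238, 112, 267. Column totals: 182, 183, 185, 67. Grand total N = 617.
Expected counts (row total × column total / N):
  Low, F1: 238×182/617 = 70.204
  Low, F2: 238×183/617 = 70.590
  Low, F3: 238×185/617 = 71.361
  Low, F4: 238×67/617 = 25.844
  Medium, F1: 112×182/617 = 33.037
  Medium, F2: 112×183/617 = 33.219
  Medium, F3: 112×185/617 = 33.582
  Medium, F4: 112×67/617 = 12.162
  High, F1: 267×182/617 = 78.759
  High, F2: 267×183/617 = 79.191
  High, F3: 267×185/617 = 80.057
  High, F4: 267×67/617 = 28.994
Contributions (O − E)²/E:
  (85 − 70.204)²/70.204 = 3.1184
  (59 − 70.590)²/70.590 = 1.9029
  (81 − 71.361)²/71.361 = 1.3020
  (13 − 25.844)²/25.844 = 6.3832
  (23 − 33.037)²/33.037 = 3.0493
  (36 − 33.219)²/33.219 = 0.2328
  (13 − 33.582)²/33.582 = 12.6145
  (40 − 12.162)²/12.162 = 63.7193
  (74 − 78.759)²/78.759 = 0.2876
  (88 − 79.191)²/79.191 = 0.9799
  (91 − 80.057)²/80.057 = 1.4958
  (14 − 28.994)²/28.994 = 7.7540
χ² = 3.1184 + 1.9029 + 1.3020 + 6.3832 + 3.0493 + 0.2328 + 12.6145 + 63.7193 + 0.2876 + 0.9799 + 1.4958 + 7.7540 = 102.84

102.84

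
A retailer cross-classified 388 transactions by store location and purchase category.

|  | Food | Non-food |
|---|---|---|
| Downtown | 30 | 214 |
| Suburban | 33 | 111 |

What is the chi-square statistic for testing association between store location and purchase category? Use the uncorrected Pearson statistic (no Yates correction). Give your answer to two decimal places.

7.51

Row totals: 244, 144. Column totals: 63, 325. Grand total N = 388.
Expected counts (row total × column total / N):
  Downtown, Food: 244×63/388 = 39.619
  Downtown, Non-food: 244×325/388 = 204.381
  Suburban, Food: 144×63/388 = 23.381
  Suburban, Non-food: 144×325/388 = 120.619
Contributions (O − E)²/E:
  (30 − 39.619)²/39.619 = 2.3354
  (214 − 204.381)²/204.381 = 0.4527
  (33 − 23.381)²/23.381 = 3.9573
  (111 − 120.619)²/120.619 = 0.7671
χ² = 2.3354 + 0.4527 + 3.9573 + 0.7671 = 7.51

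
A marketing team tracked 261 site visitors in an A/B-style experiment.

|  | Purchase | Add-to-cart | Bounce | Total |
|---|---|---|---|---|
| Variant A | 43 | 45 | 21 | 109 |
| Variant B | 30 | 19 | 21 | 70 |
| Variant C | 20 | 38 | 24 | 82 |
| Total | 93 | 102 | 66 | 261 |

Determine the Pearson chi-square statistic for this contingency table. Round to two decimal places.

Grand total N = 261.
Expected counts (row total × column total / N):
  Variant A, Purchase: 109×93/261 = 38.8391
  Variant A, Add-to-cart: 109×102/261 = 42.5977
  Variant A, Bounce: 109×66/261 = 27.5632
  Variant B, Purchase: 70×93/261 = 24.9425
  Variant B, Add-to-cart: 70×102/261 = 27.3563
  Variant B, Bounce: 70×66/261 = 17.7011
  Variant C, Purchase: 82×93/261 = 29.2184
  Variant C, Add-to-cart: 82×102/261 = 32.0460
  Variant C, Bounce: 82×66/261 = 20.7356
Contributions (O − E)²/E:
  (43 − 38.8391)²/38.8391 = 0.4458
  (45 − 42.5977)²/42.5977 = 0.1355
  (21 − 27.5632)²/27.5632 = 1.5628
  (30 − 24.9425)²/24.9425 = 1.0255
  (19 − 27.3563)²/27.3563 = 2.5525
  (21 − 17.7011)²/17.7011 = 0.6148
  (20 − 29.2184)²/29.2184 = 2.9084
  (38 − 32.0460)²/32.0460 = 1.1062
  (24 − 20.7356)²/20.7356 = 0.5139
χ² = 0.4458 + 0.1355 + 1.5628 + 1.0255 + 2.5525 + 0.6148 + 2.9084 + 1.1062 + 0.5139 = 10.87

10.87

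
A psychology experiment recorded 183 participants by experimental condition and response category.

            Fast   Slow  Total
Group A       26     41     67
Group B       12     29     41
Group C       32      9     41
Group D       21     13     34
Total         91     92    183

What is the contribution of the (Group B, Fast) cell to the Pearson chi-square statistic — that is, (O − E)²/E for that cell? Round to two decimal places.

Row total (Group B) = 41; column total (Fast) = 91; N = 183.
Expected count E = 41 × 91 / 183 = 20.388.
Contribution = (O − E)²/E = (12 − 20.388)² / 20.388 = 3.45.

3.45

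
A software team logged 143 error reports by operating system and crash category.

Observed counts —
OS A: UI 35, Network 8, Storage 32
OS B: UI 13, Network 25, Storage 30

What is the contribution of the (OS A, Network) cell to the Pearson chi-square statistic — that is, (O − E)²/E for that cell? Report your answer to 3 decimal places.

Row total (OS A) = 75; column total (Network) = 33; N = 143.
Expected count E = 75 × 33 / 143 = 17.30769.
Contribution = (O − E)²/E = (8 − 17.30769)² / 17.30769 = 5.005.

5.005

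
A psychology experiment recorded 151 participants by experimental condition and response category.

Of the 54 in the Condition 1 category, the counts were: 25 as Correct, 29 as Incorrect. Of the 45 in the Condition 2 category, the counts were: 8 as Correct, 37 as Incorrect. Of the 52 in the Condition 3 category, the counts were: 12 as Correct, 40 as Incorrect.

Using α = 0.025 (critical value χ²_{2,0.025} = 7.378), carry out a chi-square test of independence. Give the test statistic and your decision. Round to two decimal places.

11.26; reject H₀

Row totals: 54, 45, 52. Column totals: 45, 106. Grand total N = 151.
Expected counts (row total × column total / N):
  Condition 1, Correct: 54×45/151 = 16.0927
  Condition 1, Incorrect: 54×106/151 = 37.9073
  Condition 2, Correct: 45×45/151 = 13.4106
  Condition 2, Incorrect: 45×106/151 = 31.5894
  Condition 3, Correct: 52×45/151 = 15.4967
  Condition 3, Incorrect: 52×106/151 = 36.5033
Contributions (O − E)²/E:
  (25 − 16.0927)²/16.0927 = 4.9302
  (29 − 37.9073)²/37.9073 = 2.0930
  (8 − 13.4106)²/13.4106 = 2.1829
  (37 − 31.5894)²/31.5894 = 0.9267
  (12 − 15.4967)²/15.4967 = 0.7890
  (40 − 36.5033)²/36.5033 = 0.3350
χ² = 4.9302 + 2.0930 + 2.1829 + 0.9267 + 0.7890 + 0.3350 = 11.26
df = (3−1)(2−1) = 2. Since 11.26 > 7.378, reject the null hypothesis of independence at α = 0.025.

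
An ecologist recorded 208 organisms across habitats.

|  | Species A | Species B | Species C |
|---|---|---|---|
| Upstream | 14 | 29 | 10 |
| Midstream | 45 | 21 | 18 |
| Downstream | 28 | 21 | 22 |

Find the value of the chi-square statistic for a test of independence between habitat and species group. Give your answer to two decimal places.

Row totals: 53, 84, 71. Column totals: 87, 71, 50. Grand total N = 208.
Expected counts (row total × column total / N):
  Upstream, Species A: 53×87/208 = 22.168
  Upstream, Species B: 53×71/208 = 18.091
  Upstream, Species C: 53×50/208 = 12.740
  Midstream, Species A: 84×87/208 = 35.135
  Midstream, Species B: 84×71/208 = 28.673
  Midstream, Species C: 84×50/208 = 20.192
  Downstream, Species A: 71×87/208 = 29.697
  Downstream, Species B: 71×71/208 = 24.236
  Downstream, Species C: 71×50/208 = 17.067
Contributions (O − E)²/E:
  (14 − 22.168)²/22.168 = 3.0096
  (29 − 18.091)²/18.091 = 6.5782
  (10 − 12.740)²/12.740 = 0.5893
  (45 − 35.135)²/35.135 = 2.7698
  (21 − 28.673)²/28.673 = 2.0533
  (18 − 20.192)²/20.192 = 0.2380
  (28 − 29.697)²/29.697 = 0.0970
  (21 − 24.236)²/24.236 = 0.4321
  (22 − 17.067)²/17.067 = 1.4258
χ² = 3.0096 + 6.5782 + 0.5893 + 2.7698 + 2.0533 + 0.2380 + 0.0970 + 0.4321 + 1.4258 = 17.19

17.19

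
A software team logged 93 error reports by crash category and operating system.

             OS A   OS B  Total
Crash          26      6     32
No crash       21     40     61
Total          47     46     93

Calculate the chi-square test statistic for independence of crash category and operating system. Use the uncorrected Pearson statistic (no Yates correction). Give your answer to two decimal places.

Grand total N = 93.
Expected counts (row total × column total / N):
  Crash, OS A: 32×47/93 = 16.172
  Crash, OS B: 32×46/93 = 15.828
  No crash, OS A: 61×47/93 = 30.828
  No crash, OS B: 61×46/93 = 30.172
Contributions (O − E)²/E:
  (26 − 16.172)²/16.172 = 5.9726
  (6 − 15.828)²/15.828 = 6.1025
  (21 − 30.828)²/30.828 = 3.1332
  (40 − 30.172)²/30.172 = 3.2013
χ² = 5.9726 + 6.1025 + 3.1332 + 3.2013 = 18.41

18.41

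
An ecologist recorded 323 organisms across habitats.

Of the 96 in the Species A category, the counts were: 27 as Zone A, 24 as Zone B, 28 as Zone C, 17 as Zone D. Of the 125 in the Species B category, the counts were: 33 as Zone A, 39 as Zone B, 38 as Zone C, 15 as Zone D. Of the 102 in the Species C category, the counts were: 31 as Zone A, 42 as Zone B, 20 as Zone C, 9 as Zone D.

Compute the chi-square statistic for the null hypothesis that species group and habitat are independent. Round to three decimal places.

Row totals: 96, 125, 102. Column totals: 91, 105, 86, 41. Grand total N = 323.
Expected counts (row total × column total / N):
  Species A, Zone A: 96×91/323 = 27.0464
  Species A, Zone B: 96×105/323 = 31.2074
  Species A, Zone C: 96×86/323 = 25.5604
  Species A, Zone D: 96×41/323 = 12.1858
  Species B, Zone A: 125×91/323 = 35.2167
  Species B, Zone B: 125×105/323 = 40.6347
  Species B, Zone C: 125×86/323 = 33.2817
  Species B, Zone D: 125×41/323 = 15.8669
  Species C, Zone A: 102×91/323 = 28.7368
  Species C, Zone B: 102×105/323 = 33.1579
  Species C, Zone C: 102×86/323 = 27.1579
  Species C, Zone D: 102×41/323 = 12.9474
Contributions (O − E)²/E:
  (27 − 27.0464)²/27.0464 = 0.0001
  (24 − 31.2074)²/31.2074 = 1.6646
  (28 − 25.5604)²/25.5604 = 0.2328
  (17 − 12.1858)²/12.1858 = 1.9019
  (33 − 35.2167)²/35.2167 = 0.1395
  (39 − 40.6347)²/40.6347 = 0.0658
  (38 − 33.2817)²/33.2817 = 0.6689
  (15 − 15.8669)²/15.8669 = 0.0474
  (31 − 28.7368)²/28.7368 = 0.1782
  (42 − 33.1579)²/33.1579 = 2.3579
  (20 − 27.1579)²/27.1579 = 1.8866
  (9 − 12.9474)²/12.9474 = 1.2035
χ² = 0.0001 + 1.6646 + 0.2328 + 1.9019 + 0.1395 + 0.0658 + 0.6689 + 0.0474 + 0.1782 + 2.3579 + 1.8866 + 1.2035 = 10.347

10.347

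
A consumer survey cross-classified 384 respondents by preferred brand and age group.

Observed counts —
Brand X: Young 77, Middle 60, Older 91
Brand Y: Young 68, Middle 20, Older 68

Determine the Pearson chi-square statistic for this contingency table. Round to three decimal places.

Row totals: 228, 156. Column totals: 145, 80, 159. Grand total N = 384.
Expected counts (row total × column total / N):
  Brand X, Young: 228×145/384 = 86.0938
  Brand X, Middle: 228×80/384 = 47.5000
  Brand X, Older: 228×159/384 = 94.4062
  Brand Y, Young: 156×145/384 = 58.9062
  Brand Y, Middle: 156×80/384 = 32.5000
  Brand Y, Older: 156×159/384 = 64.5938
Contributions (O − E)²/E:
  (77 − 86.0938)²/86.0938 = 0.9605
  (60 − 47.5000)²/47.5000 = 3.2895
  (91 − 94.4062)²/94.4062 = 0.1229
  (68 − 58.9062)²/58.9062 = 1.4039
  (20 − 32.5000)²/32.5000 = 4.8077
  (68 − 64.5938)²/64.5938 = 0.1796
χ² = 0.9605 + 3.2895 + 0.1229 + 1.4039 + 4.8077 + 0.1796 = 10.764

10.764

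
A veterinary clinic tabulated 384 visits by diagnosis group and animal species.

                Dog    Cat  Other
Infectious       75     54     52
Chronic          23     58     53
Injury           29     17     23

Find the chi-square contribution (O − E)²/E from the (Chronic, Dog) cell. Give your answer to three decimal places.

10.254

Row total (Chronic) = 134; column total (Dog) = 127; N = 384.
Expected count E = 134 × 127 / 384 = 44.3177.
Contribution = (O − E)²/E = (23 − 44.3177)² / 44.3177 = 10.254.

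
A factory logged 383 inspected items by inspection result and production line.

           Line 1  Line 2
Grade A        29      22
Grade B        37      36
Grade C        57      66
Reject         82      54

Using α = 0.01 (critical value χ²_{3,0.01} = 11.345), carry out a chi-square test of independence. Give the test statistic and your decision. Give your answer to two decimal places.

Row totals: 51, 73, 123, 136. Column totals: 205, 178. Grand total N = 383.
Expected counts (row total × column total / N):
  Grade A, Line 1: 51×205/383 = 27.298
  Grade A, Line 2: 51×178/383 = 23.702
  Grade B, Line 1: 73×205/383 = 39.073
  Grade B, Line 2: 73×178/383 = 33.927
  Grade C, Line 1: 123×205/383 = 65.836
  Grade C, Line 2: 123×178/383 = 57.164
  Reject, Line 1: 136×205/383 = 72.794
  Reject, Line 2: 136×178/383 = 63.206
Contributions (O − E)²/E:
  (29 − 27.298)²/27.298 = 0.1061
  (22 − 23.702)²/23.702 = 0.1222
  (37 − 39.073)²/39.073 = 0.1100
  (36 − 33.927)²/33.927 = 0.1267
  (57 − 65.836)²/65.836 = 1.1859
  (66 − 57.164)²/57.164 = 1.3658
  (82 − 72.794)²/72.794 = 1.1643
  (54 − 63.206)²/63.206 = 1.3409
χ² = 0.1061 + 0.1222 + 0.1100 + 0.1267 + 1.1859 + 1.3658 + 1.1643 + 1.3409 = 5.52
df = (4−1)(2−1) = 3. Since 5.52 < 11.345, fail to reject the null hypothesis of independence at α = 0.01.

5.52; fail to reject H₀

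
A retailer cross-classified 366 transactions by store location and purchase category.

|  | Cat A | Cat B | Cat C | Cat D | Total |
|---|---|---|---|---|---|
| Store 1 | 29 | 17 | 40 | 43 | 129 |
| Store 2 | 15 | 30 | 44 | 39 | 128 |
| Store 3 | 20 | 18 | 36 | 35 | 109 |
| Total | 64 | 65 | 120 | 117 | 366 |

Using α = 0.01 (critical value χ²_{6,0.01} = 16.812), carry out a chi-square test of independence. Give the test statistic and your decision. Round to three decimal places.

Grand total N = 366.
Expected counts (row total × column total / N):
  Store 1, Cat A: 129×64/366 = 22.55738
  Store 1, Cat B: 129×65/366 = 22.90984
  Store 1, Cat C: 129×120/366 = 42.29508
  Store 1, Cat D: 129×117/366 = 41.23770
  Store 2, Cat A: 128×64/366 = 22.38251
  Store 2, Cat B: 128×65/366 = 22.73224
  Store 2, Cat C: 128×120/366 = 41.96721
  Store 2, Cat D: 128×117/366 = 40.91803
  Store 3, Cat A: 109×64/366 = 19.06011
  Store 3, Cat B: 109×65/366 = 19.35792
  Store 3, Cat C: 109×120/366 = 35.73770
  Store 3, Cat D: 109×117/366 = 34.84426
Contributions (O − E)²/E:
  (29 − 22.55738)²/22.55738 = 1.8401
  (17 − 22.90984)²/22.90984 = 1.5245
  (40 − 42.29508)²/42.29508 = 0.1245
  (43 − 41.23770)²/41.23770 = 0.0753
  (15 − 22.38251)²/22.38251 = 2.4350
  (30 − 22.73224)²/22.73224 = 2.3236
  (44 − 41.96721)²/41.96721 = 0.0985
  (39 − 40.91803)²/40.91803 = 0.0899
  (20 − 19.06011)²/19.06011 = 0.0463
  (18 − 19.35792)²/19.35792 = 0.0953
  (36 − 35.73770)²/35.73770 = 0.0019
  (35 − 34.84426)²/34.84426 = 0.0007
χ² = 1.8401 + 1.5245 + 0.1245 + 0.0753 + 2.4350 + 2.3236 + 0.0985 + 0.0899 + 0.0463 + 0.0953 + 0.0019 + 0.0007 = 8.656
df = (3−1)(4−1) = 6. Since 8.656 < 16.812, fail to reject the null hypothesis of independence at α = 0.01.

8.656; fail to reject H₀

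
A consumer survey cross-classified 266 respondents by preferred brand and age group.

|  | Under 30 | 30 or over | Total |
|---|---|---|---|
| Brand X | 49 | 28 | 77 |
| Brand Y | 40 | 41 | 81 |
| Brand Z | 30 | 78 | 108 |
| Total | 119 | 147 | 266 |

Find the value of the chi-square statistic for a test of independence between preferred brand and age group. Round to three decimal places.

Grand total N = 266.
Expected counts (row total × column total / N):
  Brand X, Under 30: 77×119/266 = 34.4474
  Brand X, 30 or over: 77×147/266 = 42.5526
  Brand Y, Under 30: 81×119/266 = 36.2368
  Brand Y, 30 or over: 81×147/266 = 44.7632
  Brand Z, Under 30: 108×119/266 = 48.3158
  Brand Z, 30 or over: 108×147/266 = 59.6842
Contributions (O − E)²/E:
  (49 − 34.4474)²/34.4474 = 6.1479
  (28 − 42.5526)²/42.5526 = 4.9769
  (40 − 36.2368)²/36.2368 = 0.3908
  (41 − 44.7632)²/44.7632 = 0.3164
  (30 − 48.3158)²/48.3158 = 6.9432
  (78 − 59.6842)²/59.6842 = 5.6207
χ² = 6.1479 + 4.9769 + 0.3908 + 0.3164 + 6.9432 + 5.6207 = 24.396

24.396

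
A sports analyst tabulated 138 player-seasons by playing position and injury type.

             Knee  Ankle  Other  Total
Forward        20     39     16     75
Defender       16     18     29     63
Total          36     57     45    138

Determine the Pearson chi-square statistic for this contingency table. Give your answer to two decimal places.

10.98

Grand total N = 138.
Expected counts (row total × column total / N):
  Forward, Knee: 75×36/138 = 19.565
  Forward, Ankle: 75×57/138 = 30.978
  Forward, Other: 75×45/138 = 24.457
  Defender, Knee: 63×36/138 = 16.435
  Defender, Ankle: 63×57/138 = 26.022
  Defender, Other: 63×45/138 = 20.543
Contributions (O − E)²/E:
  (20 − 19.565)²/19.565 = 0.0097
  (39 − 30.978)²/30.978 = 2.0774
  (16 − 24.457)²/24.457 = 2.9244
  (16 − 16.435)²/16.435 = 0.0115
  (18 − 26.022)²/26.022 = 2.4730
  (29 − 20.543)²/20.543 = 3.4815
χ² = 0.0097 + 2.0774 + 2.9244 + 0.0115 + 2.4730 + 3.4815 = 10.98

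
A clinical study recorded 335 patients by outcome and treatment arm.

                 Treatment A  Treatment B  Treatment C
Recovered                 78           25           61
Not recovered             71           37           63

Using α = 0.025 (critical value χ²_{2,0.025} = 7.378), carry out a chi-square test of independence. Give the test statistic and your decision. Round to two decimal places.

Row totals: 164, 171. Column totals: 149, 62, 124. Grand total N = 335.
Expected counts (row total × column total / N):
  Recovered, Treatment A: 164×149/335 = 72.943
  Recovered, Treatment B: 164×62/335 = 30.352
  Recovered, Treatment C: 164×124/335 = 60.704
  Not recovered, Treatment A: 171×149/335 = 76.057
  Not recovered, Treatment B: 171×62/335 = 31.648
  Not recovered, Treatment C: 171×124/335 = 63.296
Contributions (O − E)²/E:
  (78 − 72.943)²/72.943 = 0.3506
  (25 − 30.352)²/30.352 = 0.9437
  (61 − 60.704)²/60.704 = 0.0014
  (71 − 76.057)²/76.057 = 0.3362
  (37 − 31.648)²/31.648 = 0.9051
  (63 − 63.296)²/63.296 = 0.0014
χ² = 0.3506 + 0.9437 + 0.0014 + 0.3362 + 0.9051 + 0.0014 = 2.54
df = (2−1)(3−1) = 2. Since 2.54 < 7.378, fail to reject the null hypothesis of independence at α = 0.025.

2.54; fail to reject H₀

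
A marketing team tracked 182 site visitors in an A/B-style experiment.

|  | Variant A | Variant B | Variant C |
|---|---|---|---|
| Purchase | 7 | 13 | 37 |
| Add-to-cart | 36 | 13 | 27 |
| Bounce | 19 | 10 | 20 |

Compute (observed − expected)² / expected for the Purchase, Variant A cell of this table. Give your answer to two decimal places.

Row total (Purchase) = 57; column total (Variant A) = 62; N = 182.
Expected count E = 57 × 62 / 182 = 19.418.
Contribution = (O − E)²/E = (7 − 19.418)² / 19.418 = 7.94.

7.94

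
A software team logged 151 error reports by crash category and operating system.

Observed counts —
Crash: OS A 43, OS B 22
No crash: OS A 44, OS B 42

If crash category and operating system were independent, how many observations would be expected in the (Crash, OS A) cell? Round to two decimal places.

Row total (Crash) = 65; column total (OS A) = 87; grand total N = 151.
Expected count = (row total × column total) / N = 65 × 87 / 151 = 37.45.

37.45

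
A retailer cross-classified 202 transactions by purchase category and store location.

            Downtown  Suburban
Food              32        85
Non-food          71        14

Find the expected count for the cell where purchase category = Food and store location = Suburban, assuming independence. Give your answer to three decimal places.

57.342

Row total (Food) = 117; column total (Suburban) = 99; grand total N = 202.
Expected count = (row total × column total) / N = 117 × 99 / 202 = 57.342.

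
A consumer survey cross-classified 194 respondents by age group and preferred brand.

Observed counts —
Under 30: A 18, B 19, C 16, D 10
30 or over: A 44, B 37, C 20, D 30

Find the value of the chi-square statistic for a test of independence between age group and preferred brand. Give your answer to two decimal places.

3.76

Row totals: 63, 131. Column totals: 62, 56, 36, 40. Grand total N = 194.
Expected counts (row total × column total / N):
  Under 30, A: 63×62/194 = 20.134
  Under 30, B: 63×56/194 = 18.186
  Under 30, C: 63×36/194 = 11.691
  Under 30, D: 63×40/194 = 12.990
  30 or over, A: 131×62/194 = 41.866
  30 or over, B: 131×56/194 = 37.814
  30 or over, C: 131×36/194 = 24.309
  30 or over, D: 131×40/194 = 27.010
Contributions (O − E)²/E:
  (18 − 20.134)²/20.134 = 0.2262
  (19 − 18.186)²/18.186 = 0.0364
  (16 − 11.691)²/11.691 = 1.5882
  (10 − 12.990)²/12.990 = 0.6882
  (44 − 41.866)²/41.866 = 0.1088
  (37 − 37.814)²/37.814 = 0.0175
  (20 − 24.309)²/24.309 = 0.7638
  (30 − 27.010)²/27.010 = 0.3310
χ² = 0.2262 + 0.0364 + 1.5882 + 0.6882 + 0.1088 + 0.0175 + 0.7638 + 0.3310 = 3.76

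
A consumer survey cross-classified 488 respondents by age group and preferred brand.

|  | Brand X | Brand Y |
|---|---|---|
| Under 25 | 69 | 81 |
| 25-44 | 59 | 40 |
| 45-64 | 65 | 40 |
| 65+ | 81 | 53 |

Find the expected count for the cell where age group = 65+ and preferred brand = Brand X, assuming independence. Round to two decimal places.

75.24

Row total (65+) = 134; column total (Brand X) = 274; grand total N = 488.
Expected count = (row total × column total) / N = 134 × 274 / 488 = 75.24.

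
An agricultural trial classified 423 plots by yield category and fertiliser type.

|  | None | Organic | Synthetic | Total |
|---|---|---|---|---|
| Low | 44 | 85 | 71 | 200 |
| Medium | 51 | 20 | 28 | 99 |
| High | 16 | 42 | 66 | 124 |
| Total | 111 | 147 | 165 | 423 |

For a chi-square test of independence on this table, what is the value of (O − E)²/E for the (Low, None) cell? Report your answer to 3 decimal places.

Row total (Low) = 200; column total (None) = 111; N = 423.
Expected count E = 200 × 111 / 423 = 52.48227.
Contribution = (O − E)²/E = (44 − 52.48227)² / 52.48227 = 1.371.

1.371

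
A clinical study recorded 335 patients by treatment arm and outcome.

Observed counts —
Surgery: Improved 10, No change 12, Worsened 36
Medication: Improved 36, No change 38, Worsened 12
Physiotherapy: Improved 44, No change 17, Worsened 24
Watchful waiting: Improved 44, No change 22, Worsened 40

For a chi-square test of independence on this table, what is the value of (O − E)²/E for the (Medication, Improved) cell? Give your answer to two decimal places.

Row total (Medication) = 86; column total (Improved) = 134; N = 335.
Expected count E = 86 × 134 / 335 = 34.400.
Contribution = (O − E)²/E = (36 − 34.400)² / 34.400 = 0.07.

0.07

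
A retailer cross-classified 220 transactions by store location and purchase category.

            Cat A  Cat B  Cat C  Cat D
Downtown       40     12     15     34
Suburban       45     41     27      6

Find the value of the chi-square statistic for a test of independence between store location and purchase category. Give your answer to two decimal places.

Row totals: 101, 119. Column totals: 85, 53, 42, 40. Grand total N = 220.
Expected counts (row total × column total / N):
  Downtown, Cat A: 101×85/220 = 39.023
  Downtown, Cat B: 101×53/220 = 24.332
  Downtown, Cat C: 101×42/220 = 19.282
  Downtown, Cat D: 101×40/220 = 18.364
  Suburban, Cat A: 119×85/220 = 45.977
  Suburban, Cat B: 119×53/220 = 28.668
  Suburban, Cat C: 119×42/220 = 22.718
  Suburban, Cat D: 119×40/220 = 21.636
Contributions (O − E)²/E:
  (40 − 39.023)²/39.023 = 0.0245
  (12 − 24.332)²/24.332 = 6.2501
  (15 − 19.282)²/19.282 = 0.9509
  (34 − 18.364)²/18.364 = 13.3132
  (45 − 45.977)²/45.977 = 0.0208
  (41 − 28.668)²/28.668 = 5.3048
  (27 − 22.718)²/22.718 = 0.8071
  (6 − 21.636)²/21.636 = 11.2999
χ² = 0.0245 + 6.2501 + 0.9509 + 13.3132 + 0.0208 + 5.3048 + 0.8071 + 11.2999 = 37.97

37.97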